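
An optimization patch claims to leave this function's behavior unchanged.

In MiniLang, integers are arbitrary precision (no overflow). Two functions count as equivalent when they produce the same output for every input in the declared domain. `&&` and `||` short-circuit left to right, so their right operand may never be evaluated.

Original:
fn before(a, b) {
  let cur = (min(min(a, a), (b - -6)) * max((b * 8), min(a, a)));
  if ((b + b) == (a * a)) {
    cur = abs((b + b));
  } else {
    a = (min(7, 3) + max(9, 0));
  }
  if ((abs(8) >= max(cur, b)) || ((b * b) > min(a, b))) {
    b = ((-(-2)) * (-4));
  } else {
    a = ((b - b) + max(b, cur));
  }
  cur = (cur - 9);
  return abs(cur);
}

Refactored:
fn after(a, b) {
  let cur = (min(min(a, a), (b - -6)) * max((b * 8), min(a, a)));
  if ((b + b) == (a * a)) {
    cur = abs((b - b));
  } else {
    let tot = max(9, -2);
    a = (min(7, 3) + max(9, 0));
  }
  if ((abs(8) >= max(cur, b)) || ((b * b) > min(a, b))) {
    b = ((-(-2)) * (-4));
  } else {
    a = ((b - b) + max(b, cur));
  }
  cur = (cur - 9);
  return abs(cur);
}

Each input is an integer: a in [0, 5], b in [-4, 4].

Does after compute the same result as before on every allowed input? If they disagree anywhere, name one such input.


These are not equivalent — on a=2, b=2 the outputs split (5 vs 9).
before: cur becomes 32; next ((b + b) == (a * a)) evaluates to true; next cur becomes 4; next ((abs(8) >= max(cur, b)) || ((b * b) > min(a, b))) evaluates to true; next b becomes -8; next cur becomes -5; next final value 5
after: cur becomes 32; next ((b + b) == (a * a)) evaluates to true; next cur becomes 0; next ((abs(8) >= max(cur, b)) || ((b * b) > min(a, b))) evaluates to true; next b becomes -8; next cur becomes -9; next final value 9
verdict: not equivalent; witness: a=2, b=2


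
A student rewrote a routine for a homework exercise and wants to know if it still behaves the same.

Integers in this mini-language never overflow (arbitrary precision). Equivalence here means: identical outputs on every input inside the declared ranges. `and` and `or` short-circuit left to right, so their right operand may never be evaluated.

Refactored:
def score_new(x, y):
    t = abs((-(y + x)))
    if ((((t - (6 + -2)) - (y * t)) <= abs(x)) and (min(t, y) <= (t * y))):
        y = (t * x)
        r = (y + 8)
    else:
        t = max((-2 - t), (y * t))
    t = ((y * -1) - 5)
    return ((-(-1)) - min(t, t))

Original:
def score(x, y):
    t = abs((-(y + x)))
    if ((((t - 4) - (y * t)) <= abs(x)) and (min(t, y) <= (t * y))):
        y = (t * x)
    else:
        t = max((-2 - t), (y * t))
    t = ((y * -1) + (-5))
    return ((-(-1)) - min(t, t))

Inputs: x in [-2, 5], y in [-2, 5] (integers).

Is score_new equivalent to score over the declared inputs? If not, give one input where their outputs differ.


The two versions differ — the changes include arithmetic usage differs, plus statement counts differ, plus local variable names differ, plus constant usage differs.
As a probe, take x=-1, y=1: score runs t := 0 | ((((t - 4) - (y * t)) <= abs(x)) and (min(t, y) <= (t * y))): true | y := 0 | t := -5 | result 6; score_new runs t := 0 | ((((t - (6 + -2)) - (y * t)) <= abs(x)) and (min(t, y) <= (t * y))): true | y := 0 | r := 8 | t := -5 | result 6; both end at 6.
Every one of the 64 inputs gives matching results.
verdict: equivalent


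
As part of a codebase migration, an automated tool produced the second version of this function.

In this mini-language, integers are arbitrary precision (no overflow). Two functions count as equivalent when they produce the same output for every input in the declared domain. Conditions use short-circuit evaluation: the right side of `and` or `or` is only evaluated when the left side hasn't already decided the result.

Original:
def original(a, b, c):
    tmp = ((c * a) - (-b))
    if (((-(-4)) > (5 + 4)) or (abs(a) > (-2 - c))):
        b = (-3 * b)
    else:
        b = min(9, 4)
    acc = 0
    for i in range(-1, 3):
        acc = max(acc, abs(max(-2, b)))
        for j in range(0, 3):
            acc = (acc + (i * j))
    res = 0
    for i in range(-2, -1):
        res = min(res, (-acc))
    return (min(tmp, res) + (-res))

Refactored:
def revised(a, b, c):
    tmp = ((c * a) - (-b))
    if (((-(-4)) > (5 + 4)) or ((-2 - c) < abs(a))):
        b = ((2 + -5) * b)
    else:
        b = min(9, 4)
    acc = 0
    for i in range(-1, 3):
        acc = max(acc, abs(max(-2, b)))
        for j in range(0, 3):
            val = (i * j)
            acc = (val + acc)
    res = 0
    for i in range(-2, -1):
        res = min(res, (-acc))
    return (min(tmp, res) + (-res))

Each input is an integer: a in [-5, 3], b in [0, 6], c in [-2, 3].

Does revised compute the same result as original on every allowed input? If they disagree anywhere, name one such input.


Side by side, the visible changes include: local variable names differ, plus constant usage differs, plus comparison usage differs, plus statement counts differ, plus arithmetic usage differs.
One worked example (a=1, b=2, c=2) — original: tmp := 4 | (((-(-4)) > (5 + 4)) or (abs(a) > (-2 - c))): true | b := -6 | acc := 0 | iter i=-1: | acc := 2 | iter j=0: | acc := 2 | iter j=1: | acc := 1 | iter j=2: | acc := -1 | iter i=0: | acc := 2 | iter j=0: | acc := 2 | iter j=1: | acc := 2 | iter j=2: | acc := 2 | iter i=1: | acc := 2 | iter j=0: | acc := 2 | iter j=1: | acc := 3 | iter j=2: | acc := 5 | iter i=2: | acc := 5 | iter j=0: | acc := 5 | iter j=1: | acc := 7 | iter j=2: | acc := 11 | res := 0 | iter i=-2: | res := -11 | result 0; revised: tmp := 4 | (((-(-4)) > (5 + 4)) or ((-2 - c) < abs(a))): true | b := -6 | acc := 0 | iter i=-1: | acc := 2 | iter j=0: | val := 0 | acc := 2 | iter j=1: | val := -1 | acc := 1 | iter j=2: | val := -2 | acc := -1 | iter i=0: | acc := 2 | iter j=0: | val := 0 | acc := 2 | iter j=1: | val := 0 | acc := 2 | iter j=2: | val := 0 | acc := 2 | iter i=1: | acc := 2 | iter j=0: | val := 0 | acc := 2 | iter j=1: | val := 1 | acc := 3 | iter j=2: | val := 2 | acc := 5 | iter i=2: | acc := 5 | iter j=0: | val := 0 | acc := 5 | iter j=1: | val := 2 | acc := 7 | iter j=2: | val := 4 | acc := 11 | res := 0 | iter i=-2: | res := -11 | result 0; agreement on 0.
Across all 378 domain points the two functions coincide.
verdict: equivalent


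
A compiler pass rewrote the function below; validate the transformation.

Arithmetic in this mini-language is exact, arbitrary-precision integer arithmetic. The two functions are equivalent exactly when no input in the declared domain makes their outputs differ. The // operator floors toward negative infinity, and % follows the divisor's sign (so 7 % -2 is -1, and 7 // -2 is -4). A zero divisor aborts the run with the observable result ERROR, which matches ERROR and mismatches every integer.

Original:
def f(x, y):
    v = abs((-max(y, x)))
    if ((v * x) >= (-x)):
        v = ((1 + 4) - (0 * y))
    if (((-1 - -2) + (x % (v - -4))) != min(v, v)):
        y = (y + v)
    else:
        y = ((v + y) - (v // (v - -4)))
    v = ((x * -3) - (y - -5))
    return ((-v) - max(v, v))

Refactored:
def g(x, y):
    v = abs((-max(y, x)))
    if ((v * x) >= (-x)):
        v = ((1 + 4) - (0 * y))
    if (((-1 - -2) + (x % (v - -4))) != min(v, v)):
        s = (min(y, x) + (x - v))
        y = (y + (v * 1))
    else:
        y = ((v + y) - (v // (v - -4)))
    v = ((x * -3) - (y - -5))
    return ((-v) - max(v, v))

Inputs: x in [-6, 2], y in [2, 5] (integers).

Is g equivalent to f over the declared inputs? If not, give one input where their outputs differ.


Changes here: min/max/abs usage differs, plus local variable names differ, plus statement counts differ, plus arithmetic usage differs, plus constant usage differs; the full 36-point sweep finds no disagreement.
verdict: equivalent


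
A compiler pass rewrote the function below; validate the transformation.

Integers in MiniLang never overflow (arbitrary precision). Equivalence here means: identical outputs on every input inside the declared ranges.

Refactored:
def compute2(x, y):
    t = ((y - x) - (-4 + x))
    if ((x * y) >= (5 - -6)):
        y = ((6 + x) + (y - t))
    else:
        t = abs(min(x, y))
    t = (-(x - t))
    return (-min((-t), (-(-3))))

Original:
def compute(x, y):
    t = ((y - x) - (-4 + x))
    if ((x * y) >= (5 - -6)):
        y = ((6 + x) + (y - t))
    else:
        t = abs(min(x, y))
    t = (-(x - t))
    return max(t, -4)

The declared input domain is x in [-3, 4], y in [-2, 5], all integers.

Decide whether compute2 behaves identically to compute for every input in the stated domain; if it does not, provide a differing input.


Not equivalent: x=4, y=0 separates them (-4 vs -3).
compute: t := -4 | ((x * y) >= (5 - -6)): false | t := 0 | t := -4 | result -4
compute2: t := -4 | ((x * y) >= (5 - -6)): false | t := 0 | t := -4 | result -3
verdict: not equivalent; witness: x=4, y=0


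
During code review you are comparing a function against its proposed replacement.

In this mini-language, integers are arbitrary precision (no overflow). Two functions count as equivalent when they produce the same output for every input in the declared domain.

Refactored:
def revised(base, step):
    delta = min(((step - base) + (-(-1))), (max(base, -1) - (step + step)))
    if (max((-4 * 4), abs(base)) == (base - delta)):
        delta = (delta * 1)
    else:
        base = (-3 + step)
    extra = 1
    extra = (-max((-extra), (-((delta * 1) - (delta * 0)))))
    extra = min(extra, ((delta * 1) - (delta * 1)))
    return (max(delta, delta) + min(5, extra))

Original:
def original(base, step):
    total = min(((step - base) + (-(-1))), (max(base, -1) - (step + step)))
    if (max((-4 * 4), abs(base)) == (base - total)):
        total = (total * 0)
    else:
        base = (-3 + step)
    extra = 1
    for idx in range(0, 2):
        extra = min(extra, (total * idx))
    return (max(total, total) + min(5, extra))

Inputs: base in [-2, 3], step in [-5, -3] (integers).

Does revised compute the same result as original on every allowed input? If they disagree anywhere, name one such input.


There is a counterexample at base=-1, step=-4: 0 on one side, -4 on the other.
original: total becomes -2; next (max((-4 * 4), abs(base)) == (base - total)) evaluates to true; next total becomes 0; next extra becomes 1; next at idx=0:; next extra becomes 0; next at idx=1:; next extra becomes 0; next final value 0
revised: delta becomes -2; next (max((-4 * 4), abs(base)) == (base - delta)) evaluates to true; next delta becomes -2; next extra becomes 1; next extra becomes -2; next extra becomes -2; next final value -4
verdict: not equivalent; witness: base=-1, step=-4


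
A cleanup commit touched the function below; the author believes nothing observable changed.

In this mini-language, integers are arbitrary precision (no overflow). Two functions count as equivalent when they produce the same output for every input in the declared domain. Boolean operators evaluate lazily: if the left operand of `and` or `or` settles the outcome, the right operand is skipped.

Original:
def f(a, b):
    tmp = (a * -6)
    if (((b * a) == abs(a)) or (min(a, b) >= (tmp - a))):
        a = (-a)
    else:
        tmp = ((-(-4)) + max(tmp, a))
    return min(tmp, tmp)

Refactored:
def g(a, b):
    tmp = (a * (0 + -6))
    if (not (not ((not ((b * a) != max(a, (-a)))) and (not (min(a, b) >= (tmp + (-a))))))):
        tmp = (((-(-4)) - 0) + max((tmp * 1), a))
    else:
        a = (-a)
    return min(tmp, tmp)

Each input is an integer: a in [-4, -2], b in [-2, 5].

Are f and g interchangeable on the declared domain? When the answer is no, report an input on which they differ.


On input a=-4, b=-2, f returns 28 while g returns 24.
verdict: not equivalent; witness: a=-4, b=-2


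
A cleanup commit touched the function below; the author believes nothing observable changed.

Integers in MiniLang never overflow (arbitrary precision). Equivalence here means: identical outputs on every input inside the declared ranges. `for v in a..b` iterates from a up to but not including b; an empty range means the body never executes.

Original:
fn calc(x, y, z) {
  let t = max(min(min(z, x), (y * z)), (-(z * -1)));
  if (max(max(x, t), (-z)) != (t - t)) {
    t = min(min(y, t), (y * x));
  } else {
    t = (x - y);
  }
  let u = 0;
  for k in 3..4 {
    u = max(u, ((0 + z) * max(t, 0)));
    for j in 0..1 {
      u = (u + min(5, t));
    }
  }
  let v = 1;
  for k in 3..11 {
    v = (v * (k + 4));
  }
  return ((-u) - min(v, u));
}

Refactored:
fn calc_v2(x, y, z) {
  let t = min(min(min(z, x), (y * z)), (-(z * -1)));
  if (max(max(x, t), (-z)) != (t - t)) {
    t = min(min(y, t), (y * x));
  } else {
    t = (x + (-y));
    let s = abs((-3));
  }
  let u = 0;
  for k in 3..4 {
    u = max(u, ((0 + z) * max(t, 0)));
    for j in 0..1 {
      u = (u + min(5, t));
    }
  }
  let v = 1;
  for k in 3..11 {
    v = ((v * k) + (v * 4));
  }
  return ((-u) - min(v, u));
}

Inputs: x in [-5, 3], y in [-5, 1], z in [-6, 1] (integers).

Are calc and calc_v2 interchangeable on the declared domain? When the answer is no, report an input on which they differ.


Take x=-5, y=-4, z=-4.
calc: t becomes -4; next (max(max(x, t), (-z)) != (t - t)) evaluates to true; next t becomes -4; next u becomes 0; next at k=3:; next u becomes 0; next at j=0:; next u becomes -4; next v becomes 1; next at k=3:; next v becomes 7; next at k=4:; next v becomes 56; next at k=5:; next v becomes 504; next at k=6:; next v becomes 5040; next at k=7:; next v becomes 55440; next at k=8:; next v becomes 665280; next at k=9:; next v becomes 8648640; next at k=10:; next v becomes 121080960; next final value 8
calc_v2: t becomes -5; next (max(max(x, t), (-z)) != (t - t)) evaluates to true; next t becomes -5; next u becomes 0; next at k=3:; next u becomes 0; next at j=0:; next u becomes -5; next v becomes 1; next at k=3:; next v becomes 7; next at k=4:; next v becomes 56; next at k=5:; next v becomes 504; next at k=6:; next v becomes 5040; next at k=7:; next v becomes 55440; next at k=8:; next v becomes 665280; next at k=9:; next v becomes 8648640; next at k=10:; next v becomes 121080960; next final value 10
8 against 10: the behavior changed.
verdict: not equivalent; witness: x=-5, y=-4, z=-4


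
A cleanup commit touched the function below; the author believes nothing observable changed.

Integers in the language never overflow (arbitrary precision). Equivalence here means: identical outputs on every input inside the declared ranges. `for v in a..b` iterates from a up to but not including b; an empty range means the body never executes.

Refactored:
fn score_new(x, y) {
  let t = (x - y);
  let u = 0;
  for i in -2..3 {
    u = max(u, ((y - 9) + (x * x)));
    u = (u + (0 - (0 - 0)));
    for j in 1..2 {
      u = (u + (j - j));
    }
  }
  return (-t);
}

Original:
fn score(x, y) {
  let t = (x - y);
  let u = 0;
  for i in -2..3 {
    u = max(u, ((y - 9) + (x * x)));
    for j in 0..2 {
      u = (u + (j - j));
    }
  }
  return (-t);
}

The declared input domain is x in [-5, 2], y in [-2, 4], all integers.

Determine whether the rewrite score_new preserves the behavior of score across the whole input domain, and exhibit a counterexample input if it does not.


Although loop structure differs, statement counts differ, constant usage differs, arithmetic usage differs, 56/56 inputs agree.
verdict: equivalent


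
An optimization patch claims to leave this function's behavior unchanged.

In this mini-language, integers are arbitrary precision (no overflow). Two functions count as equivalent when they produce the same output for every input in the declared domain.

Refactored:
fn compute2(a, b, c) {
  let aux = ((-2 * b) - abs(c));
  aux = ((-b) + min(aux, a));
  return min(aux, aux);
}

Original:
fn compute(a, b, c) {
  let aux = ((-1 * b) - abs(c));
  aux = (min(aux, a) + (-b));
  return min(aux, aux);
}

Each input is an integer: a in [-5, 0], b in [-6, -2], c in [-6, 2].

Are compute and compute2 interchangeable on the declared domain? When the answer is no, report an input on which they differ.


Try a=-3, b=-2, c=-6.
compute: aux := -4 | aux := -2 | result -2
compute2: aux := -2 | aux := -1 | result -1
-2 != -1, so the rewrite changes behavior.
verdict: not equivalent; witness: a=-3, b=-2, c=-6


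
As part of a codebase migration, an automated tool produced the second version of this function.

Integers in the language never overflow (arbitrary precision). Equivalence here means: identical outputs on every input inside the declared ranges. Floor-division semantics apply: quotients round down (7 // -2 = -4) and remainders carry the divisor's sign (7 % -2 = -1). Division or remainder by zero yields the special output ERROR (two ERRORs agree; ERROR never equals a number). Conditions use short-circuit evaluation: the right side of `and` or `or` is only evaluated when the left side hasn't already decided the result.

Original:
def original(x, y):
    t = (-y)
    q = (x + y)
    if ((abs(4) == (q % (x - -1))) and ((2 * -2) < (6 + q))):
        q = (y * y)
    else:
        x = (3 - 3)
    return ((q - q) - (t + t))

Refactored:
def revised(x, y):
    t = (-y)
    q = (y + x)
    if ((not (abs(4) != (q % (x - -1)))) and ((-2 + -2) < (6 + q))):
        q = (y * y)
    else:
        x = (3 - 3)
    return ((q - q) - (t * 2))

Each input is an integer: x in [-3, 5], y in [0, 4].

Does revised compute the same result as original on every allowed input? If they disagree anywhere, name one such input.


Although comparison usage differs, constant usage differs, boolean connective usage differs, 45/45 inputs agree.
verdict: equivalent


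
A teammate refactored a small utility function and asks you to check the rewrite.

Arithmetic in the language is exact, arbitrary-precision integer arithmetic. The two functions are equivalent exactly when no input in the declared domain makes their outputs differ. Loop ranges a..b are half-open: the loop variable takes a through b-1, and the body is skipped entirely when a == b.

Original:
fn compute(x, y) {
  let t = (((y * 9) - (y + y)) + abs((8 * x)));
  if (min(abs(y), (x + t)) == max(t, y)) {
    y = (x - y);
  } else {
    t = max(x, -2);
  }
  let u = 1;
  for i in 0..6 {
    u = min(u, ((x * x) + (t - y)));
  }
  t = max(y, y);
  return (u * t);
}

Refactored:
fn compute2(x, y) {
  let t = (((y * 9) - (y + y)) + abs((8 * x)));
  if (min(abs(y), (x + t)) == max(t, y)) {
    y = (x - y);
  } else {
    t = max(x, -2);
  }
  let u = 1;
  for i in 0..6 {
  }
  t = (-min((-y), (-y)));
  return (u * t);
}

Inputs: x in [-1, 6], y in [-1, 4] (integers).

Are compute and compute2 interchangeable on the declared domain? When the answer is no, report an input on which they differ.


Try x=-1, y=1.
compute: t becomes 15; next (min(abs(y), (x + t)) == max(t, y)) evaluates to false; next t becomes -1; next u becomes 1; next at i=0:; next u becomes -1; next at i=1:; next u becomes -1; next at i=2:; next u becomes -1; next at i=3:; next u becomes -1; next at i=4:; next u becomes -1; next at i=5:; next u becomes -1; next t becomes 1; next final value -1
compute2: t becomes 15; next (min(abs(y), (x + t)) == max(t, y)) evaluates to false; next t becomes -1; next u becomes 1; next at i=0:; next at i=1:; next at i=2:; next at i=3:; next at i=4:; next at i=5:; next t becomes 1; next final value 1
-1 != 1, so the rewrite changes behavior.
verdict: not equivalent; witness: x=-1, y=1


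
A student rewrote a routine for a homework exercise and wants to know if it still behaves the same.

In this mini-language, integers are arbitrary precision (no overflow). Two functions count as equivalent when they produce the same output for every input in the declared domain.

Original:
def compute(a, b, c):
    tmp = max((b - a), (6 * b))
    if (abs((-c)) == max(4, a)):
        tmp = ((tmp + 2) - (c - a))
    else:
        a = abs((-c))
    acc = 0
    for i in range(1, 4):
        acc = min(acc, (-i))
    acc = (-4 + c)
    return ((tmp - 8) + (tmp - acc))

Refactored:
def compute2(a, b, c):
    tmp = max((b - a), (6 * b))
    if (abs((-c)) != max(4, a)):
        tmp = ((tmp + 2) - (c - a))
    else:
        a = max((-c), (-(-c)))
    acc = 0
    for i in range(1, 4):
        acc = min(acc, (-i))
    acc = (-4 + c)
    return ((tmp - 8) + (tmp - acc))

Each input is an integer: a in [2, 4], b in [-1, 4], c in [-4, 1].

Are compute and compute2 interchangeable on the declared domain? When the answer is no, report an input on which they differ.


Evaluate both at a=2, b=-1, c=-4.
compute: tmp=-3, then (abs((-c)) == max(4, a)) is true, then tmp=5, then acc=0, then (i=1), then acc=-1, then (i=2), then acc=-2, then (i=3), then acc=-3, then acc=-8, then returns 10
compute2: tmp=-3, then (abs((-c)) != max(4, a)) is false, then a=4, then acc=0, then (i=1), then acc=-1, then (i=2), then acc=-2, then (i=3), then acc=-3, then acc=-8, then returns -6
10 against -6: the behavior changed.
verdict: not equivalent; witness: a=2, b=-1, c=-4


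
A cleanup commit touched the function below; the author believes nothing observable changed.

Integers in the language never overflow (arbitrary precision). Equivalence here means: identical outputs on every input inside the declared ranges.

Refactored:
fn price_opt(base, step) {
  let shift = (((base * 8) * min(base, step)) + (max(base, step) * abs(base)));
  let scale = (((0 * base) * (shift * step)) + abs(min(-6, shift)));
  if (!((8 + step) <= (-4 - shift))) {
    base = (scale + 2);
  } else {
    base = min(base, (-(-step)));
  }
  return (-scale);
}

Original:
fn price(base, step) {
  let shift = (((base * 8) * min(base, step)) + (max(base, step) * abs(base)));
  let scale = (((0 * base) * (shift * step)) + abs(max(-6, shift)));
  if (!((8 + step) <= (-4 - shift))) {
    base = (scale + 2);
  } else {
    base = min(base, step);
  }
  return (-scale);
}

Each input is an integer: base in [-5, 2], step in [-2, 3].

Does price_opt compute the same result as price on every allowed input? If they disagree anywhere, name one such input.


Not equivalent: base=-5, step=-2 separates them (-190 vs -6).
price: shift := 190 | scale := 190 | (!((8 + step) <= (-4 - shift))): true | base := 192 | result -190
price_opt: shift := 190 | scale := 6 | (!((8 + step) <= (-4 - shift))): true | base := 8 | result -6
verdict: not equivalent; witness: base=-5, step=-2


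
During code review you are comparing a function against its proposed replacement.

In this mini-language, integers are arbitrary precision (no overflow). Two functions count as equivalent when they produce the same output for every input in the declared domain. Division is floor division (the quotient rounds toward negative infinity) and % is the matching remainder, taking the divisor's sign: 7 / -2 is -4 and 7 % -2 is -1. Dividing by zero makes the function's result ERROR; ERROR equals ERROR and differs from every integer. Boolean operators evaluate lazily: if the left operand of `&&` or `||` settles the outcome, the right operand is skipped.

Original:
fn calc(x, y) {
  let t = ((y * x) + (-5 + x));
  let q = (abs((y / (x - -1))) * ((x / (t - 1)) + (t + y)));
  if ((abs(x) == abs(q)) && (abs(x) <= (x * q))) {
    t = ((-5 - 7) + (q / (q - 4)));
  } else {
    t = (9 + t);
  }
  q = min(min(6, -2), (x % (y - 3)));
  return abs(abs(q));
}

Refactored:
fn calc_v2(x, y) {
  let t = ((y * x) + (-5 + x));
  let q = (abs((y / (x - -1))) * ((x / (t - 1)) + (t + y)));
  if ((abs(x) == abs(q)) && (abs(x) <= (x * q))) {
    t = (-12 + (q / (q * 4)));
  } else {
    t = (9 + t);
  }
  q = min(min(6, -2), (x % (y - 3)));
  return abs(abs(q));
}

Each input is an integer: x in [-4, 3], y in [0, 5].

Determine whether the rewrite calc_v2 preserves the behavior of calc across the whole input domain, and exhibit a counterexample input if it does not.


Run the pair on x=0, y=0.
calc: t becomes -5; next q becomes 0; next ((abs(x) == abs(q)) && (abs(x) <= (x * q))) evaluates to true; next t becomes -12; next q becomes -2; next final value 2
calc_v2: t becomes -5; next q becomes 0; next ((abs(x) == abs(q)) && (abs(x) <= (x * q))) evaluates to true; next hits division by zero so the output is ERROR
2 vs ERROR — the two versions disagree here.
verdict: not equivalent; witness: x=0, y=0


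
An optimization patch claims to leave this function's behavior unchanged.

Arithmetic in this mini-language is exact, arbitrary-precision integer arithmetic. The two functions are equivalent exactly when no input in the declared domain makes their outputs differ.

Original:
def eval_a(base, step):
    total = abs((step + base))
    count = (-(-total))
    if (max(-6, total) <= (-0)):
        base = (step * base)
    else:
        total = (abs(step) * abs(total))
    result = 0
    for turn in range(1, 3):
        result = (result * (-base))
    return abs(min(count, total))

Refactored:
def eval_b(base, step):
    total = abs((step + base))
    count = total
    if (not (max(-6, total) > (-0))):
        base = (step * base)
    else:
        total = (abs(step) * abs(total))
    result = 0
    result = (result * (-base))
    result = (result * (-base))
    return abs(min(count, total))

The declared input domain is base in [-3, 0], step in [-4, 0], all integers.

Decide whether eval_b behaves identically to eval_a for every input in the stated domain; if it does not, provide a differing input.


Reading the diff, among the changes: boolean connective usage differs; also loop structure differs; also local variable names differ; also arithmetic usage differs; also comparison usage differs.
Tracing base=-1, step=-2: eval_a: total = 3; count = 3; (max(-6, total) <= (-0)) -> false; total = 6; result = 0; [turn=1]; result = 0; [turn=2]; result = 0; return 3 | eval_b: total = 3; count = 3; (not (max(-6, total) > (-0))) -> false; total = 6; result = 0; result = 0; result = 0; return 3 — matching result 3.
Across all 20 domain points the two functions coincide.
verdict: equivalent


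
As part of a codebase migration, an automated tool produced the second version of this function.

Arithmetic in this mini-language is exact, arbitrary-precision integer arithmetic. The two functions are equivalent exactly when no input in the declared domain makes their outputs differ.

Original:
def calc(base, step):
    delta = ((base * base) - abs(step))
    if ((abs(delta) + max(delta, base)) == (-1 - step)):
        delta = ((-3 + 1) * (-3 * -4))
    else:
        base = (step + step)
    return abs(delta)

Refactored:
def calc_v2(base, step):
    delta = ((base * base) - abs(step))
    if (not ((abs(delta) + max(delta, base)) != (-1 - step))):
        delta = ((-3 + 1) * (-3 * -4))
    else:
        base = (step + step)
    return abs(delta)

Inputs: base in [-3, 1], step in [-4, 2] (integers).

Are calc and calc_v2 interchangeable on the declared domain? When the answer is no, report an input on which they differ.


This is a faithful refactor — boolean connective usage differs; also comparison usage differs, but the computed results match everywhere.
Tracing base=-1, step=-3: calc: delta = -2; ((abs(delta) + max(delta, base)) == (-1 - step)) -> false; base = -6; return 2 | calc_v2: delta = -2; (not ((abs(delta) + max(delta, base)) != (-1 - step))) -> false; base = -6; return 2 — matching result 2.
Across all 35 domain points the two functions coincide.
verdict: equivalent


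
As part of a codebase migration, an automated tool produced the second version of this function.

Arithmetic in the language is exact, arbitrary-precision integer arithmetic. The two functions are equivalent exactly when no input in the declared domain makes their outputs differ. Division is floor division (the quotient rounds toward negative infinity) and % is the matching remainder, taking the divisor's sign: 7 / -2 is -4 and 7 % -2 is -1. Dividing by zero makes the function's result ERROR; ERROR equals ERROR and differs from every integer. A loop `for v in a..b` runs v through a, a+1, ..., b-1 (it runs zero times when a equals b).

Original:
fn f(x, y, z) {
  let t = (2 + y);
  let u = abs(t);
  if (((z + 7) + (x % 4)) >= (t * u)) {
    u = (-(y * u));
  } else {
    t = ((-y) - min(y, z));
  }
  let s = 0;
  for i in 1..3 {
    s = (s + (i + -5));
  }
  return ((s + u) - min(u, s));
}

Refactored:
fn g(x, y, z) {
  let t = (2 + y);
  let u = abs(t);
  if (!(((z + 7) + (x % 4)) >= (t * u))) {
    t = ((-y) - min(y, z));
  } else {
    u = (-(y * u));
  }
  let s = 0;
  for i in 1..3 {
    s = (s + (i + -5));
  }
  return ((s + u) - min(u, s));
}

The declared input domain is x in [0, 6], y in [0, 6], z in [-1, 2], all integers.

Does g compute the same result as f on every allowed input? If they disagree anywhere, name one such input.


This is a faithful refactor — boolean connective usage differs, but the computed results match everywhere.
One worked example (x=5, y=0, z=2) — f: t := 2 | u := 2 | (((z + 7) + (x % 4)) >= (t * u)): true | u := 0 | s := 0 | iter i=1: | s := -4 | iter i=2: | s := -7 | result 0; g: t := 2 | u := 2 | (!(((z + 7) + (x % 4)) >= (t * u))): false | u := 0 | s := 0 | iter i=1: | s := -4 | iter i=2: | s := -7 | result 0; agreement on 0.
Sweeping the whole domain (196 inputs) finds no disagreement.
verdict: equivalent


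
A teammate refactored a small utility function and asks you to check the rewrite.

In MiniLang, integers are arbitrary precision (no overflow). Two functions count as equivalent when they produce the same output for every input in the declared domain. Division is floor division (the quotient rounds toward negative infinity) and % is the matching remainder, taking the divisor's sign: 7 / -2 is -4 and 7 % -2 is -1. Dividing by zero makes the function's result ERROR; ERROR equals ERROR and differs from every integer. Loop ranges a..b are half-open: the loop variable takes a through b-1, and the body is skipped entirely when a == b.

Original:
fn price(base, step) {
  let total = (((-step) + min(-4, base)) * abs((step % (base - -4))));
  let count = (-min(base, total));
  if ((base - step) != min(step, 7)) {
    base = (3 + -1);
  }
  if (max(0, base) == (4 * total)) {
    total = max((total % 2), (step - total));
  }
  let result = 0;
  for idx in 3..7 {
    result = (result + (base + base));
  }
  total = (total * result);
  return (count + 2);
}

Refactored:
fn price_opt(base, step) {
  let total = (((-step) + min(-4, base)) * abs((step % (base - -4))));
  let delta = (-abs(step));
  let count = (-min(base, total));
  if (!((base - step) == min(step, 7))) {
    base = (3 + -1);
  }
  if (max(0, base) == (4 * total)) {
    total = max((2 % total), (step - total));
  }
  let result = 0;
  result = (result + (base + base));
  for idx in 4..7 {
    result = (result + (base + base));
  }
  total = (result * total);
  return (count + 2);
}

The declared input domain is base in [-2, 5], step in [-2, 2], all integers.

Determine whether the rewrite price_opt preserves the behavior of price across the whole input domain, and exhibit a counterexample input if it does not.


At base=0, step=0: price gives 2, price_opt gives ERROR.
verdict: not equivalent; witness: base=0, step=0


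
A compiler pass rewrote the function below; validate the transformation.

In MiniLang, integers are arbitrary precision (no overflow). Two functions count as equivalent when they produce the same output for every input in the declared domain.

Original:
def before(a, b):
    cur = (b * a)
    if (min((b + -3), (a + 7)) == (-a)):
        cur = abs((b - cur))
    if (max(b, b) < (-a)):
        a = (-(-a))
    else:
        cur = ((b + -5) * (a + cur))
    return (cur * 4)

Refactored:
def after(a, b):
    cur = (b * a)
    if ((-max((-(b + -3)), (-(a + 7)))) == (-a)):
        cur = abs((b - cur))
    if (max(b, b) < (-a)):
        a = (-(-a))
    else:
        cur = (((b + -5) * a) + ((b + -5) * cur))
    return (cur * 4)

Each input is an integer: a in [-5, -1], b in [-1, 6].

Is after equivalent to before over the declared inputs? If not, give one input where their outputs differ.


The two versions differ — the changes include constant usage differs, min/max/abs usage differs, arithmetic usage differs.
As a probe, take a=-1, b=-1: before runs cur becomes 1; next (min((b + -3), (a + 7)) == (-a)) evaluates to false; next (max(b, b) < (-a)) evaluates to true; next a becomes -1; next final value 4; after runs cur becomes 1; next ((-max((-(b + -3)), (-(a + 7)))) == (-a)) evaluates to false; next (max(b, b) < (-a)) evaluates to true; next a becomes -1; next final value 4; both end at 4.
Across all 40 domain points the two functions coincide.
verdict: equivalent


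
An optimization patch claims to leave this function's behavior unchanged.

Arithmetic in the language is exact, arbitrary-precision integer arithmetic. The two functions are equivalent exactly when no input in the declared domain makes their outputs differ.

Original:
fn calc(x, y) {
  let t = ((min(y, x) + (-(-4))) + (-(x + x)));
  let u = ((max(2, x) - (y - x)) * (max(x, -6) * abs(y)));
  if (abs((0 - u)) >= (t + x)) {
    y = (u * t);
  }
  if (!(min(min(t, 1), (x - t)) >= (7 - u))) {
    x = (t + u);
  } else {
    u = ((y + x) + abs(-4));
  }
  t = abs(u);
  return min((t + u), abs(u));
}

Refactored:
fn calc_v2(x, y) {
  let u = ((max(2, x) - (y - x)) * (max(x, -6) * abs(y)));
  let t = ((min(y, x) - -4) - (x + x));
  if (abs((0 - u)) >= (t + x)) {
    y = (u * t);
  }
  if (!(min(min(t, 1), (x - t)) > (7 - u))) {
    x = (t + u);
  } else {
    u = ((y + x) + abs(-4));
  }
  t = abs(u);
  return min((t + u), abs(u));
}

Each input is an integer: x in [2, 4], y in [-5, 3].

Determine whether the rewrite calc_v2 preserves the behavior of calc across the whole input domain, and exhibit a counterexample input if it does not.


Try x=2, y=1.
calc: t=1, then u=6, then (abs((0 - u)) >= (t + x)) is true, then y=6, then (!(min(min(t, 1), (x - t)) >= (7 - u))) is false, then u=12, then t=12, then returns 12
calc_v2: u=6, then t=1, then (abs((0 - u)) >= (t + x)) is true, then y=6, then (!(min(min(t, 1), (x - t)) > (7 - u))) is true, then x=7, then t=6, then returns 6
12 against 6: the behavior changed.
verdict: not equivalent; witness: x=2, y=1


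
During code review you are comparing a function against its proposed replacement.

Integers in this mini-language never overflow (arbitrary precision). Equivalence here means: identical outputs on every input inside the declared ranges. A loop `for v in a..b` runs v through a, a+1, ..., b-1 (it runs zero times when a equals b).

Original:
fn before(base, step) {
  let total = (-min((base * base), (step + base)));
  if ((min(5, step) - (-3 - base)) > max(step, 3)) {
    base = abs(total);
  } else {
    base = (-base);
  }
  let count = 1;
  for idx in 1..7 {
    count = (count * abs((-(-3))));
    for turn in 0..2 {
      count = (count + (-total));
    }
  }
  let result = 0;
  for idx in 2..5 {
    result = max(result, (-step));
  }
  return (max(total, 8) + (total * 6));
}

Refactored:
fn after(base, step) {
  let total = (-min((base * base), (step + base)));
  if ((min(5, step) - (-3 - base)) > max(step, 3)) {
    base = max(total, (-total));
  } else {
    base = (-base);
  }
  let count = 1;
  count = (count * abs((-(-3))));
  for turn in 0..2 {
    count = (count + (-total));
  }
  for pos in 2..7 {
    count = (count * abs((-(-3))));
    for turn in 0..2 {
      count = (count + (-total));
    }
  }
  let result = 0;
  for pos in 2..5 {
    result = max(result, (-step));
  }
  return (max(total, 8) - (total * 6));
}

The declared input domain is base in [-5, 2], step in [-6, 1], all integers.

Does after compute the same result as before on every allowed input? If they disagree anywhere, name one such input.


Take base=-5, step=-6.
before: total := 11 | ((min(5, step) - (-3 - base)) > max(step, 3)): false | base := 5 | count := 1 | iter idx=1: | count := 3 | iter turn=0: | count := -8 | iter turn=1: | count := -19 | iter idx=2: | count := -57 | iter turn=0: | count := -68 | iter turn=1: | count := -79 | iter idx=3: | count := -237 | iter turn=0: | count := -248 | iter turn=1: | count := -259 | iter idx=4: | count := -777 | iter turn=0: | count := -788 | iter turn=1: | count := -799 | iter idx=5: | count := -2397 | iter turn=0: | count := -2408 | iter turn=1: | count := -2419 | iter idx=6: | count := -7257 | iter turn=0: | count := -7268 | iter turn=1: | count := -7279 | result := 0 | iter idx=2: | result := 6 | iter idx=3: | result := 6 | iter idx=4: | result := 6 | result 77
after: total := 11 | ((min(5, step) - (-3 - base)) > max(step, 3)): false | base := 5 | count := 1 | count := 3 | iter turn=0: | count := -8 | iter turn=1: | count := -19 | iter pos=2: | count := -57 | iter turn=0: | count := -68 | iter turn=1: | count := -79 | iter pos=3: | count := -237 | iter turn=0: | count := -248 | iter turn=1: | count := -259 | iter pos=4: | count := -777 | iter turn=0: | count := -788 | iter turn=1: | count := -799 | iter pos=5: | count := -2397 | iter turn=0: | count := -2408 | iter turn=1: | count := -2419 | iter pos=6: | count := -7257 | iter turn=0: | count := -7268 | iter turn=1: | count := -7279 | result := 0 | iter pos=2: | result := 6 | iter pos=3: | result := 6 | iter pos=4: | result := 6 | result -55
77 against -55: the behavior changed.
verdict: not equivalent; witness: base=-5, step=-6


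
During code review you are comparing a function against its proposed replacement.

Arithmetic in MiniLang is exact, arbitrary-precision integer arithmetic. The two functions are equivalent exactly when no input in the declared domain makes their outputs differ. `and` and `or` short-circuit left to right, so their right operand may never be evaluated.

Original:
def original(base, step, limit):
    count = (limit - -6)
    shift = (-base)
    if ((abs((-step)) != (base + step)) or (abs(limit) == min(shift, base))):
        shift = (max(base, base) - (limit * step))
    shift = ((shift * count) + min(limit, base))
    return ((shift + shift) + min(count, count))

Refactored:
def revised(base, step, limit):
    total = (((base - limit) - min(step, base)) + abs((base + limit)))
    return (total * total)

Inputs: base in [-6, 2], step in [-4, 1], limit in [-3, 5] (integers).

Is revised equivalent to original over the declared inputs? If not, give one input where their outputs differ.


Run the pair on base=-6, step=-4, limit=-3.
original: count := 3 | shift := 6 | ((abs((-step)) != (base + step)) or (abs(limit) == min(shift, base))): true | shift := -18 | shift := -60 | result -117
revised: total := 12 | result 144
-117 vs 144 — the two versions disagree here.
verdict: not equivalent; witness: base=-6, step=-4, limit=-3


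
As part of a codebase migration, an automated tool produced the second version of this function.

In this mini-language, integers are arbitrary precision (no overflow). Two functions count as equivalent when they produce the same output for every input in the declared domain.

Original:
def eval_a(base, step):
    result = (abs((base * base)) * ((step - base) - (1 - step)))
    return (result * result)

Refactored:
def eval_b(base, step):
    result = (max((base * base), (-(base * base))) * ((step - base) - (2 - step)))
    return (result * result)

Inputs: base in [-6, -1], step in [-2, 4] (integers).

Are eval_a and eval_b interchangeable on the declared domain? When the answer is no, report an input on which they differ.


Not equivalent: base=-6, step=-2 separates them (1296 vs 0).
eval_a: result=36, then returns 1296
eval_b: result=0, then returns 0
verdict: not equivalent; witness: base=-6, step=-2


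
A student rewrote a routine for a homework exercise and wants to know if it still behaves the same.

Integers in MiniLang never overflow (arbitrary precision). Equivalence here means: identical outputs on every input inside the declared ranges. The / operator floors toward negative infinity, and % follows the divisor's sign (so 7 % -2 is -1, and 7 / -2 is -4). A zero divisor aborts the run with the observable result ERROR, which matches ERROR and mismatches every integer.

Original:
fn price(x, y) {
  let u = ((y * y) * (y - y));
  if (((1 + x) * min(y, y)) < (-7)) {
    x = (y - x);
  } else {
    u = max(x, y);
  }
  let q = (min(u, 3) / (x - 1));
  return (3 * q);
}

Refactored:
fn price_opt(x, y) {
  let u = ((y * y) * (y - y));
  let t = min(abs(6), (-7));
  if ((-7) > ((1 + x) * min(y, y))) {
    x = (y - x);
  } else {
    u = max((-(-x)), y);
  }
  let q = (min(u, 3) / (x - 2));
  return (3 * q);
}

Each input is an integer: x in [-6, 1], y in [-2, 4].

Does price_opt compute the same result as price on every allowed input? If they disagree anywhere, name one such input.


There is a counterexample at x=-1, y=3: -6 on one side, -3 on the other.
price: u = 0; (((1 + x) * min(y, y)) < (-7)) -> false; u = 3; q = -2; return -6
price_opt: u = 0; t = -7; ((-7) > ((1 + x) * min(y, y))) -> false; u = 3; q = -1; return -3
verdict: not equivalent; witness: x=-1, y=3
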